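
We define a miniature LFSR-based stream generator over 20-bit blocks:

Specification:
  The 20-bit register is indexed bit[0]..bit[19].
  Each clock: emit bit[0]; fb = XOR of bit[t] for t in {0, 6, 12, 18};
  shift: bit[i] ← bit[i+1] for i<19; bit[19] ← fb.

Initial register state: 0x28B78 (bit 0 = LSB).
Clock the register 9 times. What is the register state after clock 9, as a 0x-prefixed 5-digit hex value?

reg_0 = 0x28B78
clock 1: out=0, reg = 0x945BC
clock 2: out=0, reg = 0x4A2DE
clock 3: out=0, reg = 0x2516F
clock 4: out=1, reg = 0x928B7
clock 5: out=1, reg = 0xC945B
clock 6: out=1, reg = 0x64A2D
clock 7: out=1, reg = 0x32516
clock 8: out=0, reg = 0x1928B
clock 9: out=1, reg = 0x0C945

0x0C945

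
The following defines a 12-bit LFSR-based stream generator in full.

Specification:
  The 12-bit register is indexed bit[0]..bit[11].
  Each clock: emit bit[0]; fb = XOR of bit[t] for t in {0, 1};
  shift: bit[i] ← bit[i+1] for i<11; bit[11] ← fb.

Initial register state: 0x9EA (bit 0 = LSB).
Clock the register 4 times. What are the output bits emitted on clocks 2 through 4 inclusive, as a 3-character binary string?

reg_0 = 0x9EA
clock 1: out=0, reg = 0xCF5
clock 2: out=1, reg = 0xE7A
clock 3: out=0, reg = 0xF3D
clock 4: out=1, reg = 0xF9E

101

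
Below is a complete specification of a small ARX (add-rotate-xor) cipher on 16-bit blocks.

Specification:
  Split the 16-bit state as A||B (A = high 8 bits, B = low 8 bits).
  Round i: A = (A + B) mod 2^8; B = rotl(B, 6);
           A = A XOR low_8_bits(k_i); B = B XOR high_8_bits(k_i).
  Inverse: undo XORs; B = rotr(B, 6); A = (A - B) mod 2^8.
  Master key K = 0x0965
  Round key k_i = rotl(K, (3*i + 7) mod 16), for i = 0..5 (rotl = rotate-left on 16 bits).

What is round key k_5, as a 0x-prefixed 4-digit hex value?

0x5942

K = 0x0965
k_0 = rotl(K, (3*0+7) mod 16) = rotl(K, 7) = 0xB284
k_1 = rotl(K, (3*1+7) mod 16) = rotl(K, 10) = 0x9425
k_2 = rotl(K, (3*2+7) mod 16) = rotl(K, 13) = 0xA12C
k_3 = rotl(K, (3*3+7) mod 16) = rotl(K, 0) = 0x0965
k_4 = rotl(K, (3*4+7) mod 16) = rotl(K, 3) = 0x4B28
k_5 = rotl(K, (3*5+7) mod 16) = rotl(K, 6) = 0x5942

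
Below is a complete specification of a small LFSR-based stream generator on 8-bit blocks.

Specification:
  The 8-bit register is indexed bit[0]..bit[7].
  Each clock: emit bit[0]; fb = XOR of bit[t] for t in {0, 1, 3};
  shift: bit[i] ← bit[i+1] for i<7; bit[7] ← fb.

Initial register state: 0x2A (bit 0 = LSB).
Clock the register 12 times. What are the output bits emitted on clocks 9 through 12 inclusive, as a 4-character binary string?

0101

reg_0 = 0x2A
clock 1: out=0, reg = 0x15
clock 2: out=1, reg = 0x8A
clock 3: out=0, reg = 0x45
clock 4: out=1, reg = 0xA2
clock 5: out=0, reg = 0xD1
clock 6: out=1, reg = 0xE8
clock 7: out=0, reg = 0xF4
clock 8: out=0, reg = 0x7A
clock 9: out=0, reg = 0x3D
clock 10: out=1, reg = 0x1E
clock 11: out=0, reg = 0x0F
clock 12: out=1, reg = 0x87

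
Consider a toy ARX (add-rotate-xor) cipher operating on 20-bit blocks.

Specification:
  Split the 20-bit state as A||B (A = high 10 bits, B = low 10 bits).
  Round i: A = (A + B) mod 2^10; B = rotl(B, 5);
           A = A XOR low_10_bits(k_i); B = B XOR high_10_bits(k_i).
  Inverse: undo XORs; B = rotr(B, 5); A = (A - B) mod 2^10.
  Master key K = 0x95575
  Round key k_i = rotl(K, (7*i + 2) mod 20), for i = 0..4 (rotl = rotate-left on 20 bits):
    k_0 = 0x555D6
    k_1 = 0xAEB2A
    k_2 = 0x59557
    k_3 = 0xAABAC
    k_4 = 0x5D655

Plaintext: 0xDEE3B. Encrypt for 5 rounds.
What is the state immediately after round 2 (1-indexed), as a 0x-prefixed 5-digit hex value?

s_0 = plaintext = 0xDEE3B
s_1 = Round(s_0, k_0) = 0x18224
s_2 = Round(s_1, k_1) = 0x6BA2B
s_3 = Round(s_2, k_2) = 0xA3814
s_4 = Round(s_3, k_3) = 0x4382A
s_5 = Round(s_4, k_4) = 0xDB434

0x6BA2B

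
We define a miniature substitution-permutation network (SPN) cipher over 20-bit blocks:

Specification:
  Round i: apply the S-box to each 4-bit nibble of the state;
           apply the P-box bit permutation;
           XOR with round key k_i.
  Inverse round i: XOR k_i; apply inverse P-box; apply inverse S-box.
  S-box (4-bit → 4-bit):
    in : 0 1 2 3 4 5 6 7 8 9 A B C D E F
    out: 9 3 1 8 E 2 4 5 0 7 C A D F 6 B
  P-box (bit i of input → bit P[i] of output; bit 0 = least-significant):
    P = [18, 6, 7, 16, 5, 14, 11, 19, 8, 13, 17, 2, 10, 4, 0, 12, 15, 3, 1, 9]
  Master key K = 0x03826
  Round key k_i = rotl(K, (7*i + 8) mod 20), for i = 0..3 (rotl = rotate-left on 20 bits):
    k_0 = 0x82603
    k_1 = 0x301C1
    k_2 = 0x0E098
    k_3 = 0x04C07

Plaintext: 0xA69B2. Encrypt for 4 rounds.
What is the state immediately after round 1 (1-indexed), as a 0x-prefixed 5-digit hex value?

s_0 = plaintext = 0xA69B2
s_1 = Round(s_0, k_0) = 0x64500
s_2 = Round(s_1, k_1) = 0xE31F2
s_3 = Round(s_2, k_2) = 0xC91B2
s_4 = Round(s_3, k_3) = 0xCAB14

0x64500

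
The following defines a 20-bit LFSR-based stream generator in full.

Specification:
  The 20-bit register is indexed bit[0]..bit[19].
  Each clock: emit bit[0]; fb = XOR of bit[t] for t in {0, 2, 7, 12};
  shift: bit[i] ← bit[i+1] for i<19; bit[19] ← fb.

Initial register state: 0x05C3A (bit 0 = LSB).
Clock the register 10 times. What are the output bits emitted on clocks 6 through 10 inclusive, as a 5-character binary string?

reg_0 = 0x05C3A
clock 1: out=0, reg = 0x82E1D
clock 2: out=1, reg = 0x4170E
clock 3: out=0, reg = 0x20B87
clock 4: out=1, reg = 0x905C3
clock 5: out=1, reg = 0x482E1
clock 6: out=1, reg = 0x24170
clock 7: out=0, reg = 0x120B8
clock 8: out=0, reg = 0x8905C
clock 9: out=0, reg = 0x4482E
clock 10: out=0, reg = 0xA2417

10000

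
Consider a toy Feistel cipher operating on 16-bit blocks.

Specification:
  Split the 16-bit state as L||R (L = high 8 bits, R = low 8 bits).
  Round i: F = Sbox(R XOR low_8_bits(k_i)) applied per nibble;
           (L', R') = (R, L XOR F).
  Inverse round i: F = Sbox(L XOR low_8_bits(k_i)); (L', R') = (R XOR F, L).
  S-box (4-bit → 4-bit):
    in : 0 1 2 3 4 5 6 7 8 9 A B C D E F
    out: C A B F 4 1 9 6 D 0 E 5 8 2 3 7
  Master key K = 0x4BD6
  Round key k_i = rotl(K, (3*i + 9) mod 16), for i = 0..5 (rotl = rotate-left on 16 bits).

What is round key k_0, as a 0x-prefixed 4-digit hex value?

K = 0x4BD6
k_0 = rotl(K, (3*0+9) mod 16) = rotl(K, 9) = 0xAC97

0xAC97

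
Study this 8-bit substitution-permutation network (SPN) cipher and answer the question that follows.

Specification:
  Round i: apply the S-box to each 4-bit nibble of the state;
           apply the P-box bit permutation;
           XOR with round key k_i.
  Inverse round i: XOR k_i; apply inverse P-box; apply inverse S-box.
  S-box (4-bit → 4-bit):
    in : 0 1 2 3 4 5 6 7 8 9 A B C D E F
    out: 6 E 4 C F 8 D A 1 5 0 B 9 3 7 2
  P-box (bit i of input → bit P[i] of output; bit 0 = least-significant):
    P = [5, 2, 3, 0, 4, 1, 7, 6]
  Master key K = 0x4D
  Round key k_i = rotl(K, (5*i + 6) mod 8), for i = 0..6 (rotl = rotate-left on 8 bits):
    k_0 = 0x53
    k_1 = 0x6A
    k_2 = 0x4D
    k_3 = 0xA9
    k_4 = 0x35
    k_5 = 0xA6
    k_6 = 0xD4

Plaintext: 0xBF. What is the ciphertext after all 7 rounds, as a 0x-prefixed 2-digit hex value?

0x27

s_0 = plaintext = 0xBF
s_1 = Round(s_0, k_0) = 0x05
s_2 = Round(s_1, k_1) = 0xE9
s_3 = Round(s_2, k_2) = 0xF7
s_4 = Round(s_3, k_3) = 0xAE
s_5 = Round(s_4, k_4) = 0x19
s_6 = Round(s_5, k_5) = 0x4C
s_7 = Round(s_6, k_6) = 0x27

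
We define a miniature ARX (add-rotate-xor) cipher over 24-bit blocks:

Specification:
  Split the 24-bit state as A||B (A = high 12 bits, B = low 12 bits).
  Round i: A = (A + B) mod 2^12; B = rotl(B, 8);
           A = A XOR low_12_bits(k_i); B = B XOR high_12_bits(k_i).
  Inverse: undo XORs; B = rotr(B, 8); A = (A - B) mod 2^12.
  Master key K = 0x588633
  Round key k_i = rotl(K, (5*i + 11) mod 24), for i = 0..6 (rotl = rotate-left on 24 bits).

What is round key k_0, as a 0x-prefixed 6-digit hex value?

0x319AC4

K = 0x588633
k_0 = rotl(K, (5*0+11) mod 24) = rotl(K, 11) = 0x319AC4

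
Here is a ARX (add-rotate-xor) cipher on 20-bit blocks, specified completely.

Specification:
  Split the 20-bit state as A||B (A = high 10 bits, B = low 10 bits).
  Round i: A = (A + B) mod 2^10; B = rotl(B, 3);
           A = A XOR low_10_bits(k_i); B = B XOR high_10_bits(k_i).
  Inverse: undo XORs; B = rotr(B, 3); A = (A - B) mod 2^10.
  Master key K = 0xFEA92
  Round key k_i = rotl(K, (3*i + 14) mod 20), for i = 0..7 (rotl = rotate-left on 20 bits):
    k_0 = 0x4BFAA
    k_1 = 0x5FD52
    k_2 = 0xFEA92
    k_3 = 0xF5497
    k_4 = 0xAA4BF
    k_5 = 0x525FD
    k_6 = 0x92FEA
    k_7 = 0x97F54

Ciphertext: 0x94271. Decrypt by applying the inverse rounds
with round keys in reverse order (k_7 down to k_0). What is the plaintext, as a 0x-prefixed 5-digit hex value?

0x3EAE7

s_0 = ciphertext = 0x94271
s_1 = InvRound(s_0, k_7) = 0x7FF05
s_2 = InvRound(s_1, k_6) = 0xBB329
s_3 = InvRound(s_2, k_5) = 0xB144C
s_4 = InvRound(s_3, k_4) = 0xE7ADC
s_5 = InvRound(s_4, k_3) = 0x9A0A1
s_6 = InvRound(s_5, k_2) = 0xC3DEB
s_7 = InvRound(s_6, k_1) = 0x12E12
s_8 = InvRound(s_7, k_0) = 0x3EAE7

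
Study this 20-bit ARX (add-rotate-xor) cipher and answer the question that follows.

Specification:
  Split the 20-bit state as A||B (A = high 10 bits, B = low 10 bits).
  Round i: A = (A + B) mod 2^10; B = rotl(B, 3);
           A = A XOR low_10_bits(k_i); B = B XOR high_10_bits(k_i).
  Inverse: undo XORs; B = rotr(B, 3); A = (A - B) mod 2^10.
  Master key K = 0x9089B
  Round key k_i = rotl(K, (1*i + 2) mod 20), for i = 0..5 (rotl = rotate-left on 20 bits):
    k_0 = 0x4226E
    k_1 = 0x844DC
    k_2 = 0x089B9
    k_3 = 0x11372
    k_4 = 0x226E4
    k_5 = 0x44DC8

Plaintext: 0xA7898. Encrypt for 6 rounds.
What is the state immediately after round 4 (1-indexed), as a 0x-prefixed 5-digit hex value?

0xE4BD1

s_0 = plaintext = 0xA7898
s_1 = Round(s_0, k_0) = 0x561C9
s_2 = Round(s_1, k_1) = 0xFF45A
s_3 = Round(s_2, k_2) = 0x7BAF2
s_4 = Round(s_3, k_3) = 0xE4BD1
s_5 = Round(s_4, k_4) = 0x61E06
s_6 = Round(s_5, k_5) = 0x91527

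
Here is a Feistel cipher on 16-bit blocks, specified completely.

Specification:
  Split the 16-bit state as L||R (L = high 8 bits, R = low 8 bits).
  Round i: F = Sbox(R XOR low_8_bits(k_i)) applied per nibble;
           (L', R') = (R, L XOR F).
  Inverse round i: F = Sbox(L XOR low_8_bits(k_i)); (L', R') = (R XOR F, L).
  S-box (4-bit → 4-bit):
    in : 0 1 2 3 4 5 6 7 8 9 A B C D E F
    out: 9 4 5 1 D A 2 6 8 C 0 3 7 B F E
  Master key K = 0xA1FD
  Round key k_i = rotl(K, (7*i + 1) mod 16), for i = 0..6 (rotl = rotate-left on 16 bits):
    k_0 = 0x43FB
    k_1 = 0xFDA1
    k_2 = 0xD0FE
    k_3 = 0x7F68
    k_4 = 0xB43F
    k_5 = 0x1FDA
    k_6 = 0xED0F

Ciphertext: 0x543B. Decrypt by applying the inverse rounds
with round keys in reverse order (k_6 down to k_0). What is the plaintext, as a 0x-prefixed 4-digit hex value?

0x473A

s_0 = ciphertext = 0x543B
s_1 = InvRound(s_0, k_6) = 0x9854
s_2 = InvRound(s_1, k_5) = 0x8198
s_3 = InvRound(s_2, k_4) = 0xA781
s_4 = InvRound(s_3, k_3) = 0xFFA7
s_5 = InvRound(s_4, k_2) = 0x33FF
s_6 = InvRound(s_5, k_1) = 0x3A33
s_7 = InvRound(s_6, k_0) = 0x473A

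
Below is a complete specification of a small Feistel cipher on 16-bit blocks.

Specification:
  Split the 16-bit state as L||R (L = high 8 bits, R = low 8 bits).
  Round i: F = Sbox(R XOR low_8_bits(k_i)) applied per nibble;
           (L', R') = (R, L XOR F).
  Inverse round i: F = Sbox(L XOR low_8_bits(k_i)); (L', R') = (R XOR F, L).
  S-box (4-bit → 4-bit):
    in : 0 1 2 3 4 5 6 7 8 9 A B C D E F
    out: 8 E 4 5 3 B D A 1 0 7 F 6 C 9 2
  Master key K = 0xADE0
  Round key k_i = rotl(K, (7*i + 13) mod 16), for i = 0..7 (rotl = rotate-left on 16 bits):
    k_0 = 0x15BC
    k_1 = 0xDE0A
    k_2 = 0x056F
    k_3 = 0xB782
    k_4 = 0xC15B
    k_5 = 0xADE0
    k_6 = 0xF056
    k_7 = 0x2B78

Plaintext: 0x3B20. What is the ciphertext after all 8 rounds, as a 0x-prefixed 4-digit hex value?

0xBDF6

s_0 = plaintext = 0x3B20
s_1 = Round(s_0, k_0) = 0x203D
s_2 = Round(s_1, k_1) = 0x3D7A
s_3 = Round(s_2, k_2) = 0x7AD6
s_4 = Round(s_3, k_3) = 0xD6C9
s_5 = Round(s_4, k_4) = 0xC9D2
s_6 = Round(s_5, k_5) = 0xD29D
s_7 = Round(s_6, k_6) = 0x9DBD
s_8 = Round(s_7, k_7) = 0xBDF6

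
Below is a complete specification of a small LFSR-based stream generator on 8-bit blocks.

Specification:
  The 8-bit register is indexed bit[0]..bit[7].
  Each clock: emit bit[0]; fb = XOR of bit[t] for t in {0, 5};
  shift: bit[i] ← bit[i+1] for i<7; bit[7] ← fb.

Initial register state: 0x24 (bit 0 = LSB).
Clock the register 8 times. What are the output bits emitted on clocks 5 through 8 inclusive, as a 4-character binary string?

0100

reg_0 = 0x24
clock 1: out=0, reg = 0x92
clock 2: out=0, reg = 0x49
clock 3: out=1, reg = 0xA4
clock 4: out=0, reg = 0xD2
clock 5: out=0, reg = 0x69
clock 6: out=1, reg = 0x34
clock 7: out=0, reg = 0x9A
clock 8: out=0, reg = 0x4D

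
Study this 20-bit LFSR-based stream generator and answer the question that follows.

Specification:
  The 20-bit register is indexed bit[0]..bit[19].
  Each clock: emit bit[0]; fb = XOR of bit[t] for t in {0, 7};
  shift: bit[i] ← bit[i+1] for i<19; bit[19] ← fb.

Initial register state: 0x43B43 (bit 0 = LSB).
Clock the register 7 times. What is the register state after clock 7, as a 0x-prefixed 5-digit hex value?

reg_0 = 0x43B43
clock 1: out=1, reg = 0xA1DA1
clock 2: out=1, reg = 0x50ED0
clock 3: out=0, reg = 0xA8768
clock 4: out=0, reg = 0x543B4
clock 5: out=0, reg = 0xAA1DA
clock 6: out=0, reg = 0xD50ED
clock 7: out=1, reg = 0x6A876

0x6A876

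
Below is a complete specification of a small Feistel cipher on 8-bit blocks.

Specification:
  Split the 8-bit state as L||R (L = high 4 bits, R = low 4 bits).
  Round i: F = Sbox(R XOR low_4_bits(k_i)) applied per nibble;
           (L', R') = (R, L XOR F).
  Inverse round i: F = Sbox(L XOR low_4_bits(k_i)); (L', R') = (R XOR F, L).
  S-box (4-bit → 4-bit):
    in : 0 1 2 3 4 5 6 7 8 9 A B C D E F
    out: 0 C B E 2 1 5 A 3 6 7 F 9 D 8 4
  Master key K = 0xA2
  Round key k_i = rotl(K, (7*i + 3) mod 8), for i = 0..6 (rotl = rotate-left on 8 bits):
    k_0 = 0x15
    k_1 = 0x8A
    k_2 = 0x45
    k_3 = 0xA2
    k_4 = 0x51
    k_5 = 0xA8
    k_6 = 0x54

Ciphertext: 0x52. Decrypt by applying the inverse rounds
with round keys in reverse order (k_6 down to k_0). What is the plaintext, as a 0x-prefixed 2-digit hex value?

0xD6

s_0 = ciphertext = 0x52
s_1 = InvRound(s_0, k_6) = 0xE5
s_2 = InvRound(s_1, k_5) = 0x0E
s_3 = InvRound(s_2, k_4) = 0x20
s_4 = InvRound(s_3, k_3) = 0x02
s_5 = InvRound(s_4, k_2) = 0x30
s_6 = InvRound(s_5, k_1) = 0x63
s_7 = InvRound(s_6, k_0) = 0xD6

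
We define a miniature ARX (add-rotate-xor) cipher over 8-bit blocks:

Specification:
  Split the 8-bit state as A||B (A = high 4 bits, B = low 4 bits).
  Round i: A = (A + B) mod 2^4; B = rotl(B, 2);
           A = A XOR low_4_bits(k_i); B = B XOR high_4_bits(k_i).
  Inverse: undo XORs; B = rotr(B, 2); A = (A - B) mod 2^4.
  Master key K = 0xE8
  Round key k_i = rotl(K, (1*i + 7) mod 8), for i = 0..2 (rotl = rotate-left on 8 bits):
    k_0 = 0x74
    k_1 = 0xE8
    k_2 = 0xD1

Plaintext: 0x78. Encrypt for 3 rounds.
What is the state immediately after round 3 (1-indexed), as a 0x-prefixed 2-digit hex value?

0x23

s_0 = plaintext = 0x78
s_1 = Round(s_0, k_0) = 0xB5
s_2 = Round(s_1, k_1) = 0x8B
s_3 = Round(s_2, k_2) = 0x23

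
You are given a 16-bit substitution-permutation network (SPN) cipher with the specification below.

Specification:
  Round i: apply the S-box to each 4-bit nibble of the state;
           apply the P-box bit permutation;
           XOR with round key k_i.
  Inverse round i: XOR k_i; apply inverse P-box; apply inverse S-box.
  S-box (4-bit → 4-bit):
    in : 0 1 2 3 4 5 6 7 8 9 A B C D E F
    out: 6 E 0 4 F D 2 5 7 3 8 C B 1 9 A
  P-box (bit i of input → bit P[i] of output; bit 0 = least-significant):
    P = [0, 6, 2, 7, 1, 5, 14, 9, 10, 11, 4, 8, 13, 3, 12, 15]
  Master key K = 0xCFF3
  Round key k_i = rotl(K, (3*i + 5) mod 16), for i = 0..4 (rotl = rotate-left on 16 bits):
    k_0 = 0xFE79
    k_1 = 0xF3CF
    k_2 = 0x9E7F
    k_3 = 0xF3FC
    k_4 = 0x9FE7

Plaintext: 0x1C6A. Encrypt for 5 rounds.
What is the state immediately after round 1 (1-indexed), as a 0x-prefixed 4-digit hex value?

s_0 = plaintext = 0x1C6A
s_1 = Round(s_0, k_0) = 0x63D1
s_2 = Round(s_1, k_1) = 0xF311
s_3 = Round(s_2, k_2) = 0x5C83
s_4 = Round(s_3, k_3) = 0x0EDA
s_5 = Round(s_4, k_4) = 0x8A6D

0x63D1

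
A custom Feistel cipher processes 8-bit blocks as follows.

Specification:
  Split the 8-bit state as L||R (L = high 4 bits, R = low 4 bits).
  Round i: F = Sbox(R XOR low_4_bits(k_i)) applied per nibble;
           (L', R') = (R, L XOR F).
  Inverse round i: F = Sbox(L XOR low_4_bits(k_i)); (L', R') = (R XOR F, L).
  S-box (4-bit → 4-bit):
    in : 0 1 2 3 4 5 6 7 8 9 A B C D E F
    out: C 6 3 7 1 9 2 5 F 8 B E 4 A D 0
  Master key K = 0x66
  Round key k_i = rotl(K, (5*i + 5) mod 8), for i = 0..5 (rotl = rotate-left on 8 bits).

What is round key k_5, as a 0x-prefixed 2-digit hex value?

0x99

K = 0x66
k_0 = rotl(K, (5*0+5) mod 8) = rotl(K, 5) = 0xCC
k_1 = rotl(K, (5*1+5) mod 8) = rotl(K, 2) = 0x99
k_2 = rotl(K, (5*2+5) mod 8) = rotl(K, 7) = 0x33
k_3 = rotl(K, (5*3+5) mod 8) = rotl(K, 4) = 0x66
k_4 = rotl(K, (5*4+5) mod 8) = rotl(K, 1) = 0xCC
k_5 = rotl(K, (5*5+5) mod 8) = rotl(K, 6) = 0x99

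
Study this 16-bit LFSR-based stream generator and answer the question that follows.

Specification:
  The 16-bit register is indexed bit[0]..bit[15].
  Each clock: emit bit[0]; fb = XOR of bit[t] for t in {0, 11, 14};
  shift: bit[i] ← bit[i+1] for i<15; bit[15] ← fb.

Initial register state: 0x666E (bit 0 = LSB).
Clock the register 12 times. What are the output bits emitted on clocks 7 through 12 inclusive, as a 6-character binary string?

reg_0 = 0x666E
clock 1: out=0, reg = 0xB337
clock 2: out=1, reg = 0xD99B
clock 3: out=1, reg = 0xECCD
clock 4: out=1, reg = 0xF666
clock 5: out=0, reg = 0xFB33
clock 6: out=1, reg = 0xFD99
clock 7: out=1, reg = 0xFECC
clock 8: out=0, reg = 0x7F66
clock 9: out=0, reg = 0x3FB3
clock 10: out=1, reg = 0x1FD9
clock 11: out=1, reg = 0x0FEC
clock 12: out=0, reg = 0x87F6

100110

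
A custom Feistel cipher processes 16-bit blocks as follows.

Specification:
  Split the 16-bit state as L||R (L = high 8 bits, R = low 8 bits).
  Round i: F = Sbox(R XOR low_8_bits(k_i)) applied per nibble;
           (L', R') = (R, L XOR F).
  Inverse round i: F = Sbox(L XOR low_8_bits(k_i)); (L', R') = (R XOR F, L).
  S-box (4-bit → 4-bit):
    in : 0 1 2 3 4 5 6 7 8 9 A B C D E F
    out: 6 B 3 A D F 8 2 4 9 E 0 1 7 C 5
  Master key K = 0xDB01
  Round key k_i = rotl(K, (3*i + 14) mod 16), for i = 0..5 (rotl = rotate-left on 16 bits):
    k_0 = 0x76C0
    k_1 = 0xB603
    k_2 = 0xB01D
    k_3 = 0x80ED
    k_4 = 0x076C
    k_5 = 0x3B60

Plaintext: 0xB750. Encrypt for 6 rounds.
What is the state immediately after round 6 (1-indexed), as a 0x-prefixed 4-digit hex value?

s_0 = plaintext = 0xB750
s_1 = Round(s_0, k_0) = 0x5021
s_2 = Round(s_1, k_1) = 0x2163
s_3 = Round(s_2, k_2) = 0x630D
s_4 = Round(s_3, k_3) = 0x0DA5
s_5 = Round(s_4, k_4) = 0xA514
s_6 = Round(s_5, k_5) = 0x1488

0x1488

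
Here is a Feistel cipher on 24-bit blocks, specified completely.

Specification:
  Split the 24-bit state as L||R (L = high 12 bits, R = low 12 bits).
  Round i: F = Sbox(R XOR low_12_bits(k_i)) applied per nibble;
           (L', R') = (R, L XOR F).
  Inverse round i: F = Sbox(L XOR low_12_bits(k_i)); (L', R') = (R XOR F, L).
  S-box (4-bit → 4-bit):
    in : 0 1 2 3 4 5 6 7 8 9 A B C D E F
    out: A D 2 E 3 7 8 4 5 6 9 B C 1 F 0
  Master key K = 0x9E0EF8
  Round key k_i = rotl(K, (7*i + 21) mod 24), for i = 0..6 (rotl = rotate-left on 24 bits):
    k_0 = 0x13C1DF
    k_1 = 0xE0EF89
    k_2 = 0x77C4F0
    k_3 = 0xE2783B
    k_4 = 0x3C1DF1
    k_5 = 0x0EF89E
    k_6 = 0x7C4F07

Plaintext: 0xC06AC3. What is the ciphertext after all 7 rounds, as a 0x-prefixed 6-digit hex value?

s_0 = plaintext = 0xC06AC3
s_1 = Round(s_0, k_0) = 0xAC37DA
s_2 = Round(s_1, k_1) = 0x7DAFBD
s_3 = Round(s_2, k_2) = 0xFBDCEB
s_4 = Round(s_3, k_3) = 0xCEBCA7
s_5 = Round(s_4, k_4) = 0xCA7193
s_6 = Round(s_5, k_5) = 0x193A06
s_7 = Round(s_6, k_6) = 0xA0663E

0xA0663E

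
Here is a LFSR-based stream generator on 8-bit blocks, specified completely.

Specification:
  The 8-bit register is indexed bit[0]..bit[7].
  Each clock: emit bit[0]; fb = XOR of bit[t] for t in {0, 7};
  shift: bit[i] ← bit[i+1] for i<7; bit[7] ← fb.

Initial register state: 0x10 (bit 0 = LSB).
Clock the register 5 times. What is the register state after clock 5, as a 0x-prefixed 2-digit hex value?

0x80

reg_0 = 0x10
clock 1: out=0, reg = 0x08
clock 2: out=0, reg = 0x04
clock 3: out=0, reg = 0x02
clock 4: out=0, reg = 0x01
clock 5: out=1, reg = 0x80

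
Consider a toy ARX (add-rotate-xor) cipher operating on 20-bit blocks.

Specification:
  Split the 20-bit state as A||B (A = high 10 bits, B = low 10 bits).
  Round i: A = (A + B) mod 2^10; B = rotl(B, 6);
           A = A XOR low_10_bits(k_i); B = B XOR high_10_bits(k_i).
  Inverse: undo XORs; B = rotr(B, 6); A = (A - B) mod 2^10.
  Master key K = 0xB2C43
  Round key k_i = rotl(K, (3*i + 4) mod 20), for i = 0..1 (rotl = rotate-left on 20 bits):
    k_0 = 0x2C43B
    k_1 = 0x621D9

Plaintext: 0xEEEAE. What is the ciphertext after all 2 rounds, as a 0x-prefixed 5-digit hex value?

0x2D379

s_0 = plaintext = 0xEEEAE
s_1 = Round(s_0, k_0) = 0x94B1B
s_2 = Round(s_1, k_1) = 0x2D379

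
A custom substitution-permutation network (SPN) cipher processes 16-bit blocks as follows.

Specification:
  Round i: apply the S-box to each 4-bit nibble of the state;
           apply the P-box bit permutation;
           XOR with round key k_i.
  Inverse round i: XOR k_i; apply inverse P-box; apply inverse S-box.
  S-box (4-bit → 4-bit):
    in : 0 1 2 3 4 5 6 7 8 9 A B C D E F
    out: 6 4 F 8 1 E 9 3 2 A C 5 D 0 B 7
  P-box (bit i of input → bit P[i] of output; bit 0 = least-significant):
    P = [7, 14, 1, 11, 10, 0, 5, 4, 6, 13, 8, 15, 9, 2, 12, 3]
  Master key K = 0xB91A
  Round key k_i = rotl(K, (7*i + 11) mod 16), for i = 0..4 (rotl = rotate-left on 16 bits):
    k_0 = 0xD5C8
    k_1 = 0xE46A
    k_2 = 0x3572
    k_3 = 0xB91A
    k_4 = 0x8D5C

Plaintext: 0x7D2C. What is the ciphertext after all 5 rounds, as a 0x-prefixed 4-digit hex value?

s_0 = plaintext = 0x7D2C
s_1 = Round(s_0, k_0) = 0xDB7F
s_2 = Round(s_1, k_1) = 0xA1A9
s_3 = Round(s_2, k_2) = 0x6C4A
s_4 = Round(s_3, k_3) = 0x3650
s_5 = Round(s_4, k_4) = 0x4D27

0x4D27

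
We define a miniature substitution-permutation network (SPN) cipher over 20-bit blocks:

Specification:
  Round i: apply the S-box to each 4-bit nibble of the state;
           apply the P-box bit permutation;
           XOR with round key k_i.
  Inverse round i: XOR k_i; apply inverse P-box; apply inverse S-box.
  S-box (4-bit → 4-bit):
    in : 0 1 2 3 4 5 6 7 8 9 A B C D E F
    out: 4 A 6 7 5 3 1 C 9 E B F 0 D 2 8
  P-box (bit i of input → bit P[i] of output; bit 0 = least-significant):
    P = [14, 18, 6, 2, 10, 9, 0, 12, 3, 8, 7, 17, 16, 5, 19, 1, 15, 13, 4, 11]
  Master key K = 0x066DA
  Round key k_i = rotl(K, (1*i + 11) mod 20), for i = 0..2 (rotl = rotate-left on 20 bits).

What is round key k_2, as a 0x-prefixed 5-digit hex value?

0xB40CD

K = 0x066DA
k_0 = rotl(K, (1*0+11) mod 20) = rotl(K, 11) = 0x6D033
k_1 = rotl(K, (1*1+11) mod 20) = rotl(K, 12) = 0xDA066
k_2 = rotl(K, (1*2+11) mod 20) = rotl(K, 13) = 0xB40CD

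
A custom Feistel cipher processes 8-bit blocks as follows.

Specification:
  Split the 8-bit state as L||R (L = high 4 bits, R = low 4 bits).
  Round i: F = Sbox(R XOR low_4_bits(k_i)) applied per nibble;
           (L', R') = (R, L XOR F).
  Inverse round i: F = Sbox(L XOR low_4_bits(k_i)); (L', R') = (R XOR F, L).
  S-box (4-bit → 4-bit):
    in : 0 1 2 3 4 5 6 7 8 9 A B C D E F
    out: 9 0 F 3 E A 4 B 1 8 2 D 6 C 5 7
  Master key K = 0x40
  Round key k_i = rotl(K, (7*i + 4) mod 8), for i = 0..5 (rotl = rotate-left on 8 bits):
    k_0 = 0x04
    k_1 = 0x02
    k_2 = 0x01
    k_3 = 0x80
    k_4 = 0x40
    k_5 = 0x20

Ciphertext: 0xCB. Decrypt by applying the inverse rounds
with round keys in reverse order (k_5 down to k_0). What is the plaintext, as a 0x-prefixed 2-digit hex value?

0xA5

s_0 = ciphertext = 0xCB
s_1 = InvRound(s_0, k_5) = 0xDC
s_2 = InvRound(s_1, k_4) = 0x0D
s_3 = InvRound(s_2, k_3) = 0x40
s_4 = InvRound(s_3, k_2) = 0xA4
s_5 = InvRound(s_4, k_1) = 0x5A
s_6 = InvRound(s_5, k_0) = 0xA5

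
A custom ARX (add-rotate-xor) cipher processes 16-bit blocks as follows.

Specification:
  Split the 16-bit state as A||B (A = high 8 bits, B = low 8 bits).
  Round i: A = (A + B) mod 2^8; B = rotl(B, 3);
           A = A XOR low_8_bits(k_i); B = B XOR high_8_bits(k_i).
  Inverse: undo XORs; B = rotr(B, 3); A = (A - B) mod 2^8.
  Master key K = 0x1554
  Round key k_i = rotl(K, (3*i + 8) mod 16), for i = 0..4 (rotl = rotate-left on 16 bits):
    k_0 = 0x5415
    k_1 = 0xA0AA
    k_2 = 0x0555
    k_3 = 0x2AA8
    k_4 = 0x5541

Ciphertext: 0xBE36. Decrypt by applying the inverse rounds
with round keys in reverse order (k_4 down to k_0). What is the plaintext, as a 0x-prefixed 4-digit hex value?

0xC3EE

s_0 = ciphertext = 0xBE36
s_1 = InvRound(s_0, k_4) = 0x936C
s_2 = InvRound(s_1, k_3) = 0x73C8
s_3 = InvRound(s_2, k_2) = 0x6DB9
s_4 = InvRound(s_3, k_1) = 0xA423
s_5 = InvRound(s_4, k_0) = 0xC3EE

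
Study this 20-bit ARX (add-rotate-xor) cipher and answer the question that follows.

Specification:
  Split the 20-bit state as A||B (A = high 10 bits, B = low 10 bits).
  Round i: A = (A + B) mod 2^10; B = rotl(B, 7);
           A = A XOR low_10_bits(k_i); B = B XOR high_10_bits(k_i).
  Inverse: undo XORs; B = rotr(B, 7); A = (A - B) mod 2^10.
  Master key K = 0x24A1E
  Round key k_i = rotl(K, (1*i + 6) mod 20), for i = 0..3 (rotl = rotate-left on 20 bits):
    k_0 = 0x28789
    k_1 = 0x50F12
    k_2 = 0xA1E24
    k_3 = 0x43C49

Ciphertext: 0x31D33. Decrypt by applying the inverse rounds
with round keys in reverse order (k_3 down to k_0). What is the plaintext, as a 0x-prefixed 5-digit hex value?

0xE366E

s_0 = ciphertext = 0x31D33
s_1 = InvRound(s_0, k_3) = 0xAB9E0
s_2 = InvRound(s_1, k_2) = 0x5333E
s_3 = InvRound(s_2, k_1) = 0x9CBEC
s_4 = InvRound(s_3, k_0) = 0xE366E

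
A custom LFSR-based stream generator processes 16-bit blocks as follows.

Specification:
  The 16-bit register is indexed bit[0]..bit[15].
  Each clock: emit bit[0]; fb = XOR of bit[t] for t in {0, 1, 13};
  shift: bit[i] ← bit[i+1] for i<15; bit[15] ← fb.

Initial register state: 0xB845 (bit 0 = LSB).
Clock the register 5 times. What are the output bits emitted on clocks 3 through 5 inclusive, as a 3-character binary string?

reg_0 = 0xB845
clock 1: out=1, reg = 0x5C22
clock 2: out=0, reg = 0xAE11
clock 3: out=1, reg = 0x5708
clock 4: out=0, reg = 0x2B84
clock 5: out=0, reg = 0x95C2

100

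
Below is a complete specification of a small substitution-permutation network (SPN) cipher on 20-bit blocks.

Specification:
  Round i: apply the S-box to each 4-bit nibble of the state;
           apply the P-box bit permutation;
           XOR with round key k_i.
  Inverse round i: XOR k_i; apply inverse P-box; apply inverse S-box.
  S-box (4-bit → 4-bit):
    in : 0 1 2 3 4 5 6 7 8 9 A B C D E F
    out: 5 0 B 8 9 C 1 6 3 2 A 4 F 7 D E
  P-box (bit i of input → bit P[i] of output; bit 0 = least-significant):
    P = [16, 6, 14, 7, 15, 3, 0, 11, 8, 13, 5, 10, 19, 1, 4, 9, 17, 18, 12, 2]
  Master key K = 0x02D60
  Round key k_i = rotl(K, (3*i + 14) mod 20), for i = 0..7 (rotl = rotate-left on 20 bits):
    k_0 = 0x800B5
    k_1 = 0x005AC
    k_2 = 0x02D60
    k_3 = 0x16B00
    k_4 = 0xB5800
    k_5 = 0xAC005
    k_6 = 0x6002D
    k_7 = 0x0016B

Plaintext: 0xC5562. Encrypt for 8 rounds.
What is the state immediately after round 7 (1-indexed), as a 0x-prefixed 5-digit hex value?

s_0 = plaintext = 0xC5562
s_1 = Round(s_0, k_0) = 0xF9641
s_2 = Round(s_1, k_1) = 0x49CAA
s_3 = Round(s_2, k_2) = 0x2008E
s_4 = Round(s_3, k_3) = 0xEAABC
s_5 = Round(s_4, k_4) = 0x82EC7
s_6 = Round(s_5, k_5) = 0x40F6E
s_7 = Round(s_6, k_6) = 0xDE499
s_8 = Round(s_7, k_7) = 0xE1633

0xDE499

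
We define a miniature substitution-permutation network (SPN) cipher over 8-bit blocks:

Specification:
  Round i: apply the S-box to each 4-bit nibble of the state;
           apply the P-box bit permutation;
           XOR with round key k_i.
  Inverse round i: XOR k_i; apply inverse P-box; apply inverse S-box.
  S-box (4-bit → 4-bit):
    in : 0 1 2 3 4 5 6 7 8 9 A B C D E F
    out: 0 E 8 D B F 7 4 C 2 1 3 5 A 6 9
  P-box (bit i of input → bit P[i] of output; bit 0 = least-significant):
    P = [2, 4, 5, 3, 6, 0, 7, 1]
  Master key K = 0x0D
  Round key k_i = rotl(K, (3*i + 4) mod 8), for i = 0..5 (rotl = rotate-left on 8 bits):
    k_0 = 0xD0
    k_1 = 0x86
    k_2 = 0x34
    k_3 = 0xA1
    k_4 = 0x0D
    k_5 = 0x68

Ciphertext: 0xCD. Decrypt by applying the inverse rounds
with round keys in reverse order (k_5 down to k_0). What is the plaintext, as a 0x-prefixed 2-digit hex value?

s_0 = ciphertext = 0xCD
s_1 = InvRound(s_0, k_5) = 0xEC
s_2 = InvRound(s_1, k_4) = 0x67
s_3 = InvRound(s_2, k_3) = 0x3A
s_4 = InvRound(s_3, k_2) = 0x2F
s_5 = InvRound(s_4, k_1) = 0xE8
s_6 = InvRound(s_5, k_0) = 0x01

0x01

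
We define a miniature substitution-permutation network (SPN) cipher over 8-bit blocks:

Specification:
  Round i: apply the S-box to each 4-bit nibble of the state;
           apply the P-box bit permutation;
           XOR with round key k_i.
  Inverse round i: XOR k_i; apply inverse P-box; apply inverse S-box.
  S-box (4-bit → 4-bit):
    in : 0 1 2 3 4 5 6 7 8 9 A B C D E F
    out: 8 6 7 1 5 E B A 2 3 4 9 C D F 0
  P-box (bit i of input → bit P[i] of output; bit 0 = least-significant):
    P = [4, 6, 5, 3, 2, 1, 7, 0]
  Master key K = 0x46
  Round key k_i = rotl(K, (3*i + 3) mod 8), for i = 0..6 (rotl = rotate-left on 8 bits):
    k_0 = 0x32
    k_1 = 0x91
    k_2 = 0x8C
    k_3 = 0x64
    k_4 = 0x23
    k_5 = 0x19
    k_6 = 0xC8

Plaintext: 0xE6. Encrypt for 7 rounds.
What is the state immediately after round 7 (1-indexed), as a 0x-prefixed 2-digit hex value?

s_0 = plaintext = 0xE6
s_1 = Round(s_0, k_0) = 0xED
s_2 = Round(s_1, k_1) = 0x2E
s_3 = Round(s_2, k_2) = 0x72
s_4 = Round(s_3, k_3) = 0x17
s_5 = Round(s_4, k_4) = 0xE9
s_6 = Round(s_5, k_5) = 0xCE
s_7 = Round(s_6, k_6) = 0x31

0x31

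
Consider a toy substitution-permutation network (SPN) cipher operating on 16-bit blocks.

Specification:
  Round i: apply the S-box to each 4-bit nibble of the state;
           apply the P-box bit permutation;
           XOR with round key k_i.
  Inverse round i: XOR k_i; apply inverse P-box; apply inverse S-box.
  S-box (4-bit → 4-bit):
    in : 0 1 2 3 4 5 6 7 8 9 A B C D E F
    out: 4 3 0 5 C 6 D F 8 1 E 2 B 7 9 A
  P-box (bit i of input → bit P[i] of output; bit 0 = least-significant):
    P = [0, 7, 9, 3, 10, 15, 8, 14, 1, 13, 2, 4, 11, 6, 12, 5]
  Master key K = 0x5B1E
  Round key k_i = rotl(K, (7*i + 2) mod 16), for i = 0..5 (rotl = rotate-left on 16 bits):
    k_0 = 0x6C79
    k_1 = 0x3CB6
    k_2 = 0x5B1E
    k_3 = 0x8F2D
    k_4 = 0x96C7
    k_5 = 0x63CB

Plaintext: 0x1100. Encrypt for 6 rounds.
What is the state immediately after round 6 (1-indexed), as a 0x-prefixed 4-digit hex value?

0x2313

s_0 = plaintext = 0x1100
s_1 = Round(s_0, k_0) = 0x473B
s_2 = Round(s_1, k_1) = 0x0900
s_3 = Round(s_2, k_2) = 0x481C
s_4 = Round(s_3, k_3) = 0x1B94
s_5 = Round(s_4, k_4) = 0xB88F
s_6 = Round(s_5, k_5) = 0x2313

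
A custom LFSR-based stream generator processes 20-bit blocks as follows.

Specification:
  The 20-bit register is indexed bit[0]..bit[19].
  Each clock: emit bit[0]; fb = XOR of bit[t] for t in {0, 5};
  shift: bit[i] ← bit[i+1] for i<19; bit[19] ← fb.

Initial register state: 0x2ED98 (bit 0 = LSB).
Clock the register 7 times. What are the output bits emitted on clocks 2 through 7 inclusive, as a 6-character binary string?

001100

reg_0 = 0x2ED98
clock 1: out=0, reg = 0x176CC
clock 2: out=0, reg = 0x0BB66
clock 3: out=0, reg = 0x85DB3
clock 4: out=1, reg = 0x42ED9
clock 5: out=1, reg = 0xA176C
clock 6: out=0, reg = 0xD0BB6
clock 7: out=0, reg = 0xE85DB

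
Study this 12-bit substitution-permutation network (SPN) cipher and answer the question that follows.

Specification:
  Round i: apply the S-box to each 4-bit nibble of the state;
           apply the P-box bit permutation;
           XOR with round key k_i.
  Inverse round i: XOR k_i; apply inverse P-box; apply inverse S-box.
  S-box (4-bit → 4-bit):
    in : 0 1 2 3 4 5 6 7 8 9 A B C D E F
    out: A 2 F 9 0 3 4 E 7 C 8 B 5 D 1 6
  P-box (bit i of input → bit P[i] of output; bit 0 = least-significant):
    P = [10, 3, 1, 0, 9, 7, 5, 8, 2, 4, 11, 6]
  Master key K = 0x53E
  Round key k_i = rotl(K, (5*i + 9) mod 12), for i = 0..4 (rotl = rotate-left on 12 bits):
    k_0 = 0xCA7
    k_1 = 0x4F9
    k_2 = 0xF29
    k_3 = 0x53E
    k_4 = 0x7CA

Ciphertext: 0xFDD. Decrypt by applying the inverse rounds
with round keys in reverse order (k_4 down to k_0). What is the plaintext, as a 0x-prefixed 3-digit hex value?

s_0 = ciphertext = 0xFDD
s_1 = InvRound(s_0, k_4) = 0x849
s_2 = InvRound(s_1, k_3) = 0x29D
s_3 = InvRound(s_2, k_2) = 0x87E
s_4 = InvRound(s_3, k_1) = 0xC1D
s_5 = InvRound(s_4, k_0) = 0x1FF

0x1FF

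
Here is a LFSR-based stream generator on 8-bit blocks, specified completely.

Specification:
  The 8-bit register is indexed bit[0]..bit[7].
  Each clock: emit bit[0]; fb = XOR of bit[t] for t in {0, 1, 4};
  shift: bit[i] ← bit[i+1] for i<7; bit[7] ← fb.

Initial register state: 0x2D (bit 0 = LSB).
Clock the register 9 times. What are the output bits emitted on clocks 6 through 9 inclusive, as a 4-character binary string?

1001

reg_0 = 0x2D
clock 1: out=1, reg = 0x96
clock 2: out=0, reg = 0x4B
clock 3: out=1, reg = 0x25
clock 4: out=1, reg = 0x92
clock 5: out=0, reg = 0x49
clock 6: out=1, reg = 0xA4
clock 7: out=0, reg = 0x52
clock 8: out=0, reg = 0x29
clock 9: out=1, reg = 0x94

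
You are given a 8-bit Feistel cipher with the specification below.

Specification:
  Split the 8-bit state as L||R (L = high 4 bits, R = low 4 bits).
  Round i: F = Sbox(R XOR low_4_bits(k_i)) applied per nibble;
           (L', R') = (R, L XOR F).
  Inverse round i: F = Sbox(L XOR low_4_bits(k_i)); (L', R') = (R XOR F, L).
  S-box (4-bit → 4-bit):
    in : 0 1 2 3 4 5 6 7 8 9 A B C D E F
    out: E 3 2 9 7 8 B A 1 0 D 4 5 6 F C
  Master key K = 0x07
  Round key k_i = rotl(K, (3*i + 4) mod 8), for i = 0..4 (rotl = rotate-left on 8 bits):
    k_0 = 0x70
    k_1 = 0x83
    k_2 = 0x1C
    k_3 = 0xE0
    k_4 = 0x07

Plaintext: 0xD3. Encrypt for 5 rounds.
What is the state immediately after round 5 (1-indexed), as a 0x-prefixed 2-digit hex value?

s_0 = plaintext = 0xD3
s_1 = Round(s_0, k_0) = 0x34
s_2 = Round(s_1, k_1) = 0x49
s_3 = Round(s_2, k_2) = 0x9C
s_4 = Round(s_3, k_3) = 0xCC
s_5 = Round(s_4, k_4) = 0xC8

0xC8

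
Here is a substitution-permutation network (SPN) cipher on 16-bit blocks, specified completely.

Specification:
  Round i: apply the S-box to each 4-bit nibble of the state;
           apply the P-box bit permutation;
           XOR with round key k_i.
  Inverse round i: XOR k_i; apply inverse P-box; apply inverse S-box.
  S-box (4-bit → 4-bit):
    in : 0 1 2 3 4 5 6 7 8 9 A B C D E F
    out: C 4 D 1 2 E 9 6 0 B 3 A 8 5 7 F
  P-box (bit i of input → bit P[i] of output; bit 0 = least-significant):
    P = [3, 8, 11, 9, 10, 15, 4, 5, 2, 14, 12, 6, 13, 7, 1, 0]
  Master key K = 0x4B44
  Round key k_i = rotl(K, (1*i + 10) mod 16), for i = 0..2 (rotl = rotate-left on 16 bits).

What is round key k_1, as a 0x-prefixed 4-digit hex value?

0x225A

K = 0x4B44
k_0 = rotl(K, (1*0+10) mod 16) = rotl(K, 10) = 0x112D
k_1 = rotl(K, (1*1+10) mod 16) = rotl(K, 11) = 0x225A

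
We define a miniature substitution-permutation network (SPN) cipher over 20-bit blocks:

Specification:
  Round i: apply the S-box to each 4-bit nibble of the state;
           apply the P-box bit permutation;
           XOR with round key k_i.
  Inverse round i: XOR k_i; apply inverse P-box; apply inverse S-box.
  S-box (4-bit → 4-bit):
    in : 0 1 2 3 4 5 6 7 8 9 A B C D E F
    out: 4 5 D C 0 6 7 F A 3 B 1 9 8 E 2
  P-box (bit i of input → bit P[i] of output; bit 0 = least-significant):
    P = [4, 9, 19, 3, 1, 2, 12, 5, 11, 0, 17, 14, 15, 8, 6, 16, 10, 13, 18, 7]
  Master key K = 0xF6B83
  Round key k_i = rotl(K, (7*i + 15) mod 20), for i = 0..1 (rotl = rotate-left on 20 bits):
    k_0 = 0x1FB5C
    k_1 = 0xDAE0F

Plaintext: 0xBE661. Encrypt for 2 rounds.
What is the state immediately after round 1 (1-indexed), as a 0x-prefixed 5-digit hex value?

s_0 = plaintext = 0xBE661
s_1 = Round(s_0, k_0) = 0xAE60B
s_2 = Round(s_1, k_1) = 0xE93DE

0xAE60B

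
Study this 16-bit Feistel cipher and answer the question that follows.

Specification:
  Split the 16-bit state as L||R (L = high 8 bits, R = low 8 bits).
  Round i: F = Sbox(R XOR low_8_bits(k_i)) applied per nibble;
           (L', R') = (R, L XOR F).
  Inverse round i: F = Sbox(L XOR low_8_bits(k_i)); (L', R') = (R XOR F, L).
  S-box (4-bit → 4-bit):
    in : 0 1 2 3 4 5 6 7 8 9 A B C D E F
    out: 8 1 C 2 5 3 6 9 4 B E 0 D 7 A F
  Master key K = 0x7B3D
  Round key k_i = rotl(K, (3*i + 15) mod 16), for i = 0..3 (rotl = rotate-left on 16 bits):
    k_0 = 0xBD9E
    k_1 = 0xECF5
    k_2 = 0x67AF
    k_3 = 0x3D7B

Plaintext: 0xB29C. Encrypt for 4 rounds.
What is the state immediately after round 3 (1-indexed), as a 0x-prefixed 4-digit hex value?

s_0 = plaintext = 0xB29C
s_1 = Round(s_0, k_0) = 0x9C3E
s_2 = Round(s_1, k_1) = 0x3E4C
s_3 = Round(s_2, k_2) = 0x4C9C
s_4 = Round(s_3, k_3) = 0x9CE5

0x4C9C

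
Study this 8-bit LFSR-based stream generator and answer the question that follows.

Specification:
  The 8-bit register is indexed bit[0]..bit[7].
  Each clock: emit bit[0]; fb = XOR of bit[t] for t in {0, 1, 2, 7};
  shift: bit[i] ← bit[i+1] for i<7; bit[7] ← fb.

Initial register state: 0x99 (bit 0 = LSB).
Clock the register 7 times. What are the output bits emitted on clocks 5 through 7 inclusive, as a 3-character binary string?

reg_0 = 0x99
clock 1: out=1, reg = 0x4C
clock 2: out=0, reg = 0xA6
clock 3: out=0, reg = 0xD3
clock 4: out=1, reg = 0xE9
clock 5: out=1, reg = 0x74
clock 6: out=0, reg = 0xBA
clock 7: out=0, reg = 0x5D

100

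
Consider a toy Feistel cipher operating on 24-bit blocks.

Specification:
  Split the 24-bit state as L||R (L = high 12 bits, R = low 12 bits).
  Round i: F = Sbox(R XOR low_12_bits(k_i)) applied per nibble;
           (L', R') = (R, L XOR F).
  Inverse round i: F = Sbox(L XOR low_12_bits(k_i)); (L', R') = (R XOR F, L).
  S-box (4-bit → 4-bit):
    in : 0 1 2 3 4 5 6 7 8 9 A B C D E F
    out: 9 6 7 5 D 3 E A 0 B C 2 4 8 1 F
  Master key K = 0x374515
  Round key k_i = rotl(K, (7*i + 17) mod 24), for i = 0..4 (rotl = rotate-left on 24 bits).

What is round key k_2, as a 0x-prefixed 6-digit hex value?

0xA28A9B

K = 0x374515
k_0 = rotl(K, (7*0+17) mod 24) = rotl(K, 17) = 0x2A6E8A
k_1 = rotl(K, (7*1+17) mod 24) = rotl(K, 0) = 0x374515
k_2 = rotl(K, (7*2+17) mod 24) = rotl(K, 7) = 0xA28A9B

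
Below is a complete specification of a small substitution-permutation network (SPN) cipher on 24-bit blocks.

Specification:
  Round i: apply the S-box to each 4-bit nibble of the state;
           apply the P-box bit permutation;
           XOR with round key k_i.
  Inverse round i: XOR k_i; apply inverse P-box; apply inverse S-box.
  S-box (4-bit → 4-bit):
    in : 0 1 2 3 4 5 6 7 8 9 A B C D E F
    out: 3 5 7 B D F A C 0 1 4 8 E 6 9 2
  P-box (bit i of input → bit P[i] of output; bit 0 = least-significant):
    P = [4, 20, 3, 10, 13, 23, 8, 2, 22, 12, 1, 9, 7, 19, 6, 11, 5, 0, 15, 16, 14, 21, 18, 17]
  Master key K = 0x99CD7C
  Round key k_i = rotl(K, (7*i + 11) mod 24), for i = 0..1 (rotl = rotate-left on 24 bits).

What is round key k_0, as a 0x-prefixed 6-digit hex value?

0x6BE4CE

K = 0x99CD7C
k_0 = rotl(K, (7*0+11) mod 24) = rotl(K, 11) = 0x6BE4CE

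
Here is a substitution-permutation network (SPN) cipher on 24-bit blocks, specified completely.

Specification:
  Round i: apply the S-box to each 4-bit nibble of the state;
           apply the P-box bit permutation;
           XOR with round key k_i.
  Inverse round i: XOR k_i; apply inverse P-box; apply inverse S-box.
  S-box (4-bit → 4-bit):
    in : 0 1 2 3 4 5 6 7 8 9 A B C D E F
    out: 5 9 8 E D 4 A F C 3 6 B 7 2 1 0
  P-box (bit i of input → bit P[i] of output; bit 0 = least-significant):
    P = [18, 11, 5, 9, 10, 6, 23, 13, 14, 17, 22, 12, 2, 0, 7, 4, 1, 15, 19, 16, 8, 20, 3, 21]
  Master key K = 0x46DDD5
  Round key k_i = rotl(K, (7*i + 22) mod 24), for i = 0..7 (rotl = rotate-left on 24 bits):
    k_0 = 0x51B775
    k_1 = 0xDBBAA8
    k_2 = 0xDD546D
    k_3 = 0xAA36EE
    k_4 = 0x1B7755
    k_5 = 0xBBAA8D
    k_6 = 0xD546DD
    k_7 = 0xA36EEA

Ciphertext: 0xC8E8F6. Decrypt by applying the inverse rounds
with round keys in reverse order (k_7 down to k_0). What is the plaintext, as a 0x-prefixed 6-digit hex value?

0x93A335

s_0 = ciphertext = 0xC8E8F6
s_1 = InvRound(s_0, k_7) = 0x831AE2
s_2 = InvRound(s_1, k_6) = 0xAEB7EC
s_3 = InvRound(s_2, k_5) = 0x92D29C
s_4 = InvRound(s_3, k_4) = 0x03AF7F
s_5 = InvRound(s_4, k_3) = 0x13325D
s_6 = InvRound(s_5, k_2) = 0xF52C44
s_7 = InvRound(s_6, k_1) = 0x8A0694
s_8 = InvRound(s_7, k_0) = 0x93A335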